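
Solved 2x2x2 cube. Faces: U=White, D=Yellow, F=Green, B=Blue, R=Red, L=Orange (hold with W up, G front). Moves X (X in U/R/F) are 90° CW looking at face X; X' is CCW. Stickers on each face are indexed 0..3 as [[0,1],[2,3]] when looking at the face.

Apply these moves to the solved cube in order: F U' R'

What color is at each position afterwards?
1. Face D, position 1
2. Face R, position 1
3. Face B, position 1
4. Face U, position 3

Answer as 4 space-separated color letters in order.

After move 1 (F): F=GGGG U=WWOO R=WRWR D=RRYY L=OYOY
After move 2 (U'): U=WOWO F=OYGG R=GGWR B=WRBB L=BBOY
After move 3 (R'): R=GRGW U=WBWW F=OOGO D=RYYG B=YRRB
Query 1: D[1] = Y
Query 2: R[1] = R
Query 3: B[1] = R
Query 4: U[3] = W

Answer: Y R R W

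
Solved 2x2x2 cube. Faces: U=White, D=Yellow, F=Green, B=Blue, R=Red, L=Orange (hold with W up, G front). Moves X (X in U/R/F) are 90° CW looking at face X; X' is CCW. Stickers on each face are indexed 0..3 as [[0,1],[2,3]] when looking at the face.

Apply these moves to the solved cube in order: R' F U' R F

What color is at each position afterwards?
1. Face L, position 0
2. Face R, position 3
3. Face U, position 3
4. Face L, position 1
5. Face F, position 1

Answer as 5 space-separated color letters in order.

Answer: Y G B R O

Derivation:
After move 1 (R'): R=RRRR U=WBWB F=GWGW D=YGYG B=YBYB
After move 2 (F): F=GGWW U=WBOO R=WRBR D=RRYG L=OYOG
After move 3 (U'): U=BOWO F=OYWW R=GGBR B=WRYB L=YBOG
After move 4 (R): R=BGRG U=BYWW F=ORWG D=RYYW B=OROB
After move 5 (F): F=WOGR U=BYGB R=WGWG D=RBYW L=YROY
Query 1: L[0] = Y
Query 2: R[3] = G
Query 3: U[3] = B
Query 4: L[1] = R
Query 5: F[1] = O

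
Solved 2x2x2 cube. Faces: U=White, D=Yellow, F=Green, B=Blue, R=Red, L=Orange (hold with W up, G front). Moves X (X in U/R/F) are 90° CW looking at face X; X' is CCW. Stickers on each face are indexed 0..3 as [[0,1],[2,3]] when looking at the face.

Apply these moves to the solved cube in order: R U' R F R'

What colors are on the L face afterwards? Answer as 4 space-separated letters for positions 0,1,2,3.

Answer: W Y O W

Derivation:
After move 1 (R): R=RRRR U=WGWG F=GYGY D=YBYB B=WBWB
After move 2 (U'): U=GGWW F=OOGY R=GYRR B=RRWB L=WBOO
After move 3 (R): R=RGRY U=GOWY F=OBGB D=YWYR B=WRGB
After move 4 (F): F=GOBB U=GOOB R=WGYY D=RRYR L=WYOW
After move 5 (R'): R=GYWY U=GGOW F=GOBB D=ROYB B=RRRB
Query: L face = WYOW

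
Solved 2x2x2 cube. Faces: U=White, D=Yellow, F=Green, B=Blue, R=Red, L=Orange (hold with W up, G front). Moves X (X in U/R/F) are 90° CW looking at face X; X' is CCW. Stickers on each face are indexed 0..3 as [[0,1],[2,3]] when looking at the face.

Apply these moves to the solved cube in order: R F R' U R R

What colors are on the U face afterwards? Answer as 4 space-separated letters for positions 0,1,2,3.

After move 1 (R): R=RRRR U=WGWG F=GYGY D=YBYB B=WBWB
After move 2 (F): F=GGYY U=WGOO R=WRGR D=RRYB L=OYOB
After move 3 (R'): R=RRWG U=WWOW F=GGYO D=RGYY B=BBRB
After move 4 (U): U=OWWW F=RRYO R=BBWG B=OYRB L=GGOB
After move 5 (R): R=WBGB U=ORWO F=RGYY D=RRYO B=WYWB
After move 6 (R): R=GWBB U=OGWY F=RRYO D=RWYW B=OYRB
Query: U face = OGWY

Answer: O G W Y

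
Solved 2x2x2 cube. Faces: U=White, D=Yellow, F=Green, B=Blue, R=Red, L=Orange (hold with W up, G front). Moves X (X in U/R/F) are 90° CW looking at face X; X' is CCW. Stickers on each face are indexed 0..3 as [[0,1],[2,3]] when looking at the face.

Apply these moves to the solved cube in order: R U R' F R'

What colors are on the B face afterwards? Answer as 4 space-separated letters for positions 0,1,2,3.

Answer: Y O B B

Derivation:
After move 1 (R): R=RRRR U=WGWG F=GYGY D=YBYB B=WBWB
After move 2 (U): U=WWGG F=RRGY R=WBRR B=OOWB L=GYOO
After move 3 (R'): R=BRWR U=WWGO F=RWGG D=YRYY B=BOBB
After move 4 (F): F=GRGW U=WWOY R=GROR D=WBYY L=GYOR
After move 5 (R'): R=RRGO U=WBOB F=GWGY D=WRYW B=YOBB
Query: B face = YOBB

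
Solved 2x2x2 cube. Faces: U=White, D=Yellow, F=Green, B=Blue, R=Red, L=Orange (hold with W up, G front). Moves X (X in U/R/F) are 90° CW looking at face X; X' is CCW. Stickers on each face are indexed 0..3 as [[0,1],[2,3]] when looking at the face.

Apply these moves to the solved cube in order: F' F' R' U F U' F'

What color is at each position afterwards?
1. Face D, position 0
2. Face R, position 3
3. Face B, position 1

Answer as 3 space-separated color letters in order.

Answer: R O B

Derivation:
After move 1 (F'): F=GGGG U=WWRR R=YRYR D=OOYY L=OWOW
After move 2 (F'): F=GGGG U=WWYY R=OROR D=WWYY L=OROR
After move 3 (R'): R=RROO U=WBYB F=GWGY D=WGYG B=YBWB
After move 4 (U): U=YWBB F=RRGY R=YBOO B=ORWB L=GWOR
After move 5 (F): F=GRYR U=YWRW R=BBBO D=OYYG L=GWOG
After move 6 (U'): U=WWYR F=GWYR R=GRBO B=BBWB L=OROG
After move 7 (F'): F=WRGY U=WWGB R=YROO D=RGYG L=OROY
Query 1: D[0] = R
Query 2: R[3] = O
Query 3: B[1] = B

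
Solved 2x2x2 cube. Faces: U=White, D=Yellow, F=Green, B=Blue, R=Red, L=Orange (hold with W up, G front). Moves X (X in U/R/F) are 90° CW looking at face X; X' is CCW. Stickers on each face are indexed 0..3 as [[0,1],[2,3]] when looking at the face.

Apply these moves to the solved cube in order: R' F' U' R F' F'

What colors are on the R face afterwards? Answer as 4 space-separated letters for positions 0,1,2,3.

After move 1 (R'): R=RRRR U=WBWB F=GWGW D=YGYG B=YBYB
After move 2 (F'): F=WWGG U=WBRR R=GRYR D=OOYG L=OBOW
After move 3 (U'): U=BRWR F=OBGG R=WWYR B=GRYB L=YBOW
After move 4 (R): R=YWRW U=BBWG F=OOGG D=OYYG B=RRRB
After move 5 (F'): F=OGOG U=BBYR R=YWOW D=BWYG L=YGOW
After move 6 (F'): F=GGOO U=BBYO R=WWBW D=GWYG L=YROY
Query: R face = WWBW

Answer: W W B W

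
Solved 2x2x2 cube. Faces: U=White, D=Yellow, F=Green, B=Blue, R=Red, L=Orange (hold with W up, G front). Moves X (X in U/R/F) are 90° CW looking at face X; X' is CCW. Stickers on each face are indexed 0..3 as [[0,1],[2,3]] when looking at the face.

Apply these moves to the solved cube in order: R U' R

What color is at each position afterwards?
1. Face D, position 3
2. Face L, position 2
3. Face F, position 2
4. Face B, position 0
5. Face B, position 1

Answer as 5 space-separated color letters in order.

Answer: R O G W R

Derivation:
After move 1 (R): R=RRRR U=WGWG F=GYGY D=YBYB B=WBWB
After move 2 (U'): U=GGWW F=OOGY R=GYRR B=RRWB L=WBOO
After move 3 (R): R=RGRY U=GOWY F=OBGB D=YWYR B=WRGB
Query 1: D[3] = R
Query 2: L[2] = O
Query 3: F[2] = G
Query 4: B[0] = W
Query 5: B[1] = R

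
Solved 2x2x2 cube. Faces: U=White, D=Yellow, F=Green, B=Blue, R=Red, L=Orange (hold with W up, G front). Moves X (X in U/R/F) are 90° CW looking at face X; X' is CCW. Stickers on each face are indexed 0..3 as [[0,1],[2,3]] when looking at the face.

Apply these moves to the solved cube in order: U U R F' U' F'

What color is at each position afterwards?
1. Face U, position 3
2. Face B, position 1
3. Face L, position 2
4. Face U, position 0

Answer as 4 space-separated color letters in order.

Answer: Y O O B

Derivation:
After move 1 (U): U=WWWW F=RRGG R=BBRR B=OOBB L=GGOO
After move 2 (U): U=WWWW F=BBGG R=OORR B=GGBB L=RROO
After move 3 (R): R=RORO U=WBWG F=BYGY D=YBYG B=WGWB
After move 4 (F'): F=YYBG U=WBRR R=BOYO D=ROYG L=RGOW
After move 5 (U'): U=BRWR F=RGBG R=YYYO B=BOWB L=WGOW
After move 6 (F'): F=GGRB U=BRYY R=OYRO D=GWYG L=WROW
Query 1: U[3] = Y
Query 2: B[1] = O
Query 3: L[2] = O
Query 4: U[0] = B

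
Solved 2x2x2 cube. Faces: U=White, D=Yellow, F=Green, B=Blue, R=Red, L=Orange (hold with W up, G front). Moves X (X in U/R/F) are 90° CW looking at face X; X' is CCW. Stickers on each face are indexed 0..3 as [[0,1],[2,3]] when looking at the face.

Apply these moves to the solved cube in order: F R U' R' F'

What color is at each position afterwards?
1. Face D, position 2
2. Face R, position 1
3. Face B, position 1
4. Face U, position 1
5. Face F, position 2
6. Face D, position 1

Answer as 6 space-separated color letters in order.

After move 1 (F): F=GGGG U=WWOO R=WRWR D=RRYY L=OYOY
After move 2 (R): R=WWRR U=WGOG F=GRGY D=RBYB B=OBWB
After move 3 (U'): U=GGWO F=OYGY R=GRRR B=WWWB L=OBOY
After move 4 (R'): R=RRGR U=GWWW F=OGGO D=RYYY B=BWBB
After move 5 (F'): F=GOOG U=GWRG R=YRRR D=BYYY L=OWOW
Query 1: D[2] = Y
Query 2: R[1] = R
Query 3: B[1] = W
Query 4: U[1] = W
Query 5: F[2] = O
Query 6: D[1] = Y

Answer: Y R W W O Y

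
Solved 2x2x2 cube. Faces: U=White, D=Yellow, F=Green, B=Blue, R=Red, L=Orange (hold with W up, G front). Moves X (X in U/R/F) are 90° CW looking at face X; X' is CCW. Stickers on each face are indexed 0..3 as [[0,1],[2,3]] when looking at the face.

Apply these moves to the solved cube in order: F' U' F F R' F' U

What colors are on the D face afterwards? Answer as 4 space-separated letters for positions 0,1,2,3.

After move 1 (F'): F=GGGG U=WWRR R=YRYR D=OOYY L=OWOW
After move 2 (U'): U=WRWR F=OWGG R=GGYR B=YRBB L=BBOW
After move 3 (F): F=GOGW U=WRWB R=WGRR D=YGYY L=BOOO
After move 4 (F): F=GGWO U=WROO R=WGBR D=RWYY L=BYOG
After move 5 (R'): R=GRWB U=WBOY F=GRWO D=RGYO B=YRWB
After move 6 (F'): F=ROGW U=WBGW R=GRRB D=YGYO L=BYOO
After move 7 (U): U=GWWB F=GRGW R=YRRB B=BYWB L=ROOO
Query: D face = YGYO

Answer: Y G Y O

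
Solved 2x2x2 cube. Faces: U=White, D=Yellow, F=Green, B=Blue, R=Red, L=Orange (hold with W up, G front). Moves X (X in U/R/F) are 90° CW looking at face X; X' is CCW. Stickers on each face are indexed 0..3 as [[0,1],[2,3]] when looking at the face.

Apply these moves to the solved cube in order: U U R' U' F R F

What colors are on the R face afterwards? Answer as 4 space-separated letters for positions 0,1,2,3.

After move 1 (U): U=WWWW F=RRGG R=BBRR B=OOBB L=GGOO
After move 2 (U): U=WWWW F=BBGG R=OORR B=GGBB L=RROO
After move 3 (R'): R=OROR U=WBWG F=BWGW D=YBYG B=YGYB
After move 4 (U'): U=BGWW F=RRGW R=BWOR B=ORYB L=YGOO
After move 5 (F): F=GRWR U=BGOG R=WWWR D=OBYG L=YYOB
After move 6 (R): R=WWRW U=BROR F=GBWG D=OYYO B=GRGB
After move 7 (F): F=WGGB U=BRBY R=OWRW D=RWYO L=YOOY
Query: R face = OWRW

Answer: O W R W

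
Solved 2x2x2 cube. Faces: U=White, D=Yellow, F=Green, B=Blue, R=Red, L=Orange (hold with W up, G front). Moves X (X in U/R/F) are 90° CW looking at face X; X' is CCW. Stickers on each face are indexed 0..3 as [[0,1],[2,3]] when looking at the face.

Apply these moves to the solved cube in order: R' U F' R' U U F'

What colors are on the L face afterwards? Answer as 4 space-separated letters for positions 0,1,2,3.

Answer: B W O Y

Derivation:
After move 1 (R'): R=RRRR U=WBWB F=GWGW D=YGYG B=YBYB
After move 2 (U): U=WWBB F=RRGW R=YBRR B=OOYB L=GWOO
After move 3 (F'): F=RWRG U=WWYR R=GBYR D=WOYG L=GBOB
After move 4 (R'): R=BRGY U=WYYO F=RWRR D=WWYG B=GOOB
After move 5 (U): U=YWOY F=BRRR R=GOGY B=GBOB L=RWOB
After move 6 (U): U=OYYW F=GORR R=GBGY B=RWOB L=BROB
After move 7 (F'): F=ORGR U=OYGG R=WBWY D=RBYG L=BWOY
Query: L face = BWOY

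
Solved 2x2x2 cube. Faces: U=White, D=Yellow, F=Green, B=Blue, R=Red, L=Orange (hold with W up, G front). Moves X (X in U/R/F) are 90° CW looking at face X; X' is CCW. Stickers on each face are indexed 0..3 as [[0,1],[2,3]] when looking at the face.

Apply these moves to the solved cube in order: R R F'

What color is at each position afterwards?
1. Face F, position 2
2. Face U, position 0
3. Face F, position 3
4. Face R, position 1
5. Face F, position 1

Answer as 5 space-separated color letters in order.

Answer: G W G R B

Derivation:
After move 1 (R): R=RRRR U=WGWG F=GYGY D=YBYB B=WBWB
After move 2 (R): R=RRRR U=WYWY F=GBGB D=YWYW B=GBGB
After move 3 (F'): F=BBGG U=WYRR R=WRYR D=OOYW L=OYOW
Query 1: F[2] = G
Query 2: U[0] = W
Query 3: F[3] = G
Query 4: R[1] = R
Query 5: F[1] = B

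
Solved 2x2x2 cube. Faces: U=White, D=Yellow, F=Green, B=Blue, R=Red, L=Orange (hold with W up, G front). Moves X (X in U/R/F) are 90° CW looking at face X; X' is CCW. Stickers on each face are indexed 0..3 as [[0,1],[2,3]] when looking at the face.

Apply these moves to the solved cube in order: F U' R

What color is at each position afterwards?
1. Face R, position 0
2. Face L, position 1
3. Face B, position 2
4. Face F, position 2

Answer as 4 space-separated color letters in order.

Answer: W B O G

Derivation:
After move 1 (F): F=GGGG U=WWOO R=WRWR D=RRYY L=OYOY
After move 2 (U'): U=WOWO F=OYGG R=GGWR B=WRBB L=BBOY
After move 3 (R): R=WGRG U=WYWG F=ORGY D=RBYW B=OROB
Query 1: R[0] = W
Query 2: L[1] = B
Query 3: B[2] = O
Query 4: F[2] = G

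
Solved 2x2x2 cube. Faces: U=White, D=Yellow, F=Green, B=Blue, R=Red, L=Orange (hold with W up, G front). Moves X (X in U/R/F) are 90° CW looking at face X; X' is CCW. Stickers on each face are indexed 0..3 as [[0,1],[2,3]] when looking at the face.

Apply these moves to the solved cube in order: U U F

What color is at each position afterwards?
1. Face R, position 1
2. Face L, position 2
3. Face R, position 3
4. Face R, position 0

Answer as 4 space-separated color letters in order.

Answer: O O R W

Derivation:
After move 1 (U): U=WWWW F=RRGG R=BBRR B=OOBB L=GGOO
After move 2 (U): U=WWWW F=BBGG R=OORR B=GGBB L=RROO
After move 3 (F): F=GBGB U=WWOR R=WOWR D=ROYY L=RYOY
Query 1: R[1] = O
Query 2: L[2] = O
Query 3: R[3] = R
Query 4: R[0] = W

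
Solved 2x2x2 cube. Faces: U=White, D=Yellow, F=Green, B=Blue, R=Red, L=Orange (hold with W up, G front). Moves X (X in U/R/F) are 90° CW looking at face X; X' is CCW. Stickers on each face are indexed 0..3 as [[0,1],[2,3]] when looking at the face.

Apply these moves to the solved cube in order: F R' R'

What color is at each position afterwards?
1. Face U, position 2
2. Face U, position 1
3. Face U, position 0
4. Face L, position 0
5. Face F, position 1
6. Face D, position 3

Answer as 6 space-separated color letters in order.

Answer: O R W O B O

Derivation:
After move 1 (F): F=GGGG U=WWOO R=WRWR D=RRYY L=OYOY
After move 2 (R'): R=RRWW U=WBOB F=GWGO D=RGYG B=YBRB
After move 3 (R'): R=RWRW U=WROY F=GBGB D=RWYO B=GBGB
Query 1: U[2] = O
Query 2: U[1] = R
Query 3: U[0] = W
Query 4: L[0] = O
Query 5: F[1] = B
Query 6: D[3] = O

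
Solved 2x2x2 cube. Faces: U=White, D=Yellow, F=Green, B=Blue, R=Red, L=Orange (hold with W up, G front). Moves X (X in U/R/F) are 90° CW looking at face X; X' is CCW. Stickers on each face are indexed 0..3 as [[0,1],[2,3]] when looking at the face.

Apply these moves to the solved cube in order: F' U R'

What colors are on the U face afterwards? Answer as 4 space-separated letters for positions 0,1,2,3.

Answer: R B R O

Derivation:
After move 1 (F'): F=GGGG U=WWRR R=YRYR D=OOYY L=OWOW
After move 2 (U): U=RWRW F=YRGG R=BBYR B=OWBB L=GGOW
After move 3 (R'): R=BRBY U=RBRO F=YWGW D=ORYG B=YWOB
Query: U face = RBRO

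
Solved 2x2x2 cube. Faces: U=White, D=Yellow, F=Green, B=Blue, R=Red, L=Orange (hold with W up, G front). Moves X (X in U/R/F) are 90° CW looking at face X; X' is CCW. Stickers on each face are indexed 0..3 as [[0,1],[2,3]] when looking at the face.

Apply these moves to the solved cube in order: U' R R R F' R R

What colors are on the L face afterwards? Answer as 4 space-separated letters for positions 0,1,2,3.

After move 1 (U'): U=WWWW F=OOGG R=GGRR B=RRBB L=BBOO
After move 2 (R): R=RGRG U=WOWG F=OYGY D=YBYR B=WRWB
After move 3 (R): R=RRGG U=WYWY F=OBGR D=YWYW B=GROB
After move 4 (R): R=GRGR U=WBWR F=OWGW D=YOYG B=YRYB
After move 5 (F'): F=WWOG U=WBGG R=ORYR D=BOYG L=BROW
After move 6 (R): R=YORR U=WWGG F=WOOG D=BYYY B=GRBB
After move 7 (R): R=RYRO U=WOGG F=WYOY D=BBYG B=GRWB
Query: L face = BROW

Answer: B R O W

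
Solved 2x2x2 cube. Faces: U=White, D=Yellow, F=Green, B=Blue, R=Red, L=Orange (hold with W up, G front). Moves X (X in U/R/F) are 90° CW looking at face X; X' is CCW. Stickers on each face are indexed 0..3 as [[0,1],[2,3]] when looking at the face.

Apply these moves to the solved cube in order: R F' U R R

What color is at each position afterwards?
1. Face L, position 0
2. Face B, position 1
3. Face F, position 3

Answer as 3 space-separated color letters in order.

After move 1 (R): R=RRRR U=WGWG F=GYGY D=YBYB B=WBWB
After move 2 (F'): F=YYGG U=WGRR R=BRYR D=OOYB L=OGOW
After move 3 (U): U=RWRG F=BRGG R=WBYR B=OGWB L=YYOW
After move 4 (R): R=YWRB U=RRRG F=BOGB D=OWYO B=GGWB
After move 5 (R): R=RYBW U=RORB F=BWGO D=OWYG B=GGRB
Query 1: L[0] = Y
Query 2: B[1] = G
Query 3: F[3] = O

Answer: Y G O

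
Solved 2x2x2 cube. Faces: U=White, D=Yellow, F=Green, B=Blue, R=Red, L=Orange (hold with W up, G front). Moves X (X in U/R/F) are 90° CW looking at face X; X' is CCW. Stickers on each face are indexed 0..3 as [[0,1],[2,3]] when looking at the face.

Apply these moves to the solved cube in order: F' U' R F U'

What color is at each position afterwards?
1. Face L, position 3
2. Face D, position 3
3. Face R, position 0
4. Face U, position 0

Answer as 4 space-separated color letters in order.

Answer: B Y G W

Derivation:
After move 1 (F'): F=GGGG U=WWRR R=YRYR D=OOYY L=OWOW
After move 2 (U'): U=WRWR F=OWGG R=GGYR B=YRBB L=BBOW
After move 3 (R): R=YGRG U=WWWG F=OOGY D=OBYY B=RRRB
After move 4 (F): F=GOYO U=WWWB R=WGGG D=RYYY L=BOOB
After move 5 (U'): U=WBWW F=BOYO R=GOGG B=WGRB L=RROB
Query 1: L[3] = B
Query 2: D[3] = Y
Query 3: R[0] = G
Query 4: U[0] = W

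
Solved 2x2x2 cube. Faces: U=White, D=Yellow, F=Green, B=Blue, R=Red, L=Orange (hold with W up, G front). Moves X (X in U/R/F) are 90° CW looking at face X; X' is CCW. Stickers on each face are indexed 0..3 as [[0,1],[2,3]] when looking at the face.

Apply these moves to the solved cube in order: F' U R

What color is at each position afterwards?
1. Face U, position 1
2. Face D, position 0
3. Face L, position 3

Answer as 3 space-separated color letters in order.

After move 1 (F'): F=GGGG U=WWRR R=YRYR D=OOYY L=OWOW
After move 2 (U): U=RWRW F=YRGG R=BBYR B=OWBB L=GGOW
After move 3 (R): R=YBRB U=RRRG F=YOGY D=OBYO B=WWWB
Query 1: U[1] = R
Query 2: D[0] = O
Query 3: L[3] = W

Answer: R O W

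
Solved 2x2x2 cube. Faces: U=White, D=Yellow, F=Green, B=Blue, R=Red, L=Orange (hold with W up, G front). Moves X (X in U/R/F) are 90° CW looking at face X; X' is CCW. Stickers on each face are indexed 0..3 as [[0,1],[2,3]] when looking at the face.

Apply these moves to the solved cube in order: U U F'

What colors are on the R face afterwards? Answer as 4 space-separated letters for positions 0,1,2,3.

Answer: Y O Y R

Derivation:
After move 1 (U): U=WWWW F=RRGG R=BBRR B=OOBB L=GGOO
After move 2 (U): U=WWWW F=BBGG R=OORR B=GGBB L=RROO
After move 3 (F'): F=BGBG U=WWOR R=YOYR D=ROYY L=RWOW
Query: R face = YOYR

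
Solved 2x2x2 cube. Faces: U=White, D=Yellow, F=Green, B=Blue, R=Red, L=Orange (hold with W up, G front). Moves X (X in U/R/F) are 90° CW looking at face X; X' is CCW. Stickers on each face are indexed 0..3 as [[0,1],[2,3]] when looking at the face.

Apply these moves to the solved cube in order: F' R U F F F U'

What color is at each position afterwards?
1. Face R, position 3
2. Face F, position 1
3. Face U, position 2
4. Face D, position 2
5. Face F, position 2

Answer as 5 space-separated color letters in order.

After move 1 (F'): F=GGGG U=WWRR R=YRYR D=OOYY L=OWOW
After move 2 (R): R=YYRR U=WGRG F=GOGY D=OBYB B=RBWB
After move 3 (U): U=RWGG F=YYGY R=RBRR B=OWWB L=GOOW
After move 4 (F): F=GYYY U=RWWO R=GBGR D=RRYB L=GOOB
After move 5 (F): F=YGYY U=RWBO R=WBOR D=GGYB L=GROR
After move 6 (F): F=YYYG U=RWRR R=BBOR D=OWYB L=GGOG
After move 7 (U'): U=WRRR F=GGYG R=YYOR B=BBWB L=OWOG
Query 1: R[3] = R
Query 2: F[1] = G
Query 3: U[2] = R
Query 4: D[2] = Y
Query 5: F[2] = Y

Answer: R G R Y Y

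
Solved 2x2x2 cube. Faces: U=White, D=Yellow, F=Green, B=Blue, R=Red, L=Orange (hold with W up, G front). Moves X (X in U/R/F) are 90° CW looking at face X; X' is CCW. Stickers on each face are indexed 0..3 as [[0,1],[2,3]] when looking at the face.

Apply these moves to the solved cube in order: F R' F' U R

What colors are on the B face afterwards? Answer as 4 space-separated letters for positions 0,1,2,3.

Answer: B B W B

Derivation:
After move 1 (F): F=GGGG U=WWOO R=WRWR D=RRYY L=OYOY
After move 2 (R'): R=RRWW U=WBOB F=GWGO D=RGYG B=YBRB
After move 3 (F'): F=WOGG U=WBRW R=GRRW D=YYYG L=OBOO
After move 4 (U): U=RWWB F=GRGG R=YBRW B=OBRB L=WOOO
After move 5 (R): R=RYWB U=RRWG F=GYGG D=YRYO B=BBWB
Query: B face = BBWB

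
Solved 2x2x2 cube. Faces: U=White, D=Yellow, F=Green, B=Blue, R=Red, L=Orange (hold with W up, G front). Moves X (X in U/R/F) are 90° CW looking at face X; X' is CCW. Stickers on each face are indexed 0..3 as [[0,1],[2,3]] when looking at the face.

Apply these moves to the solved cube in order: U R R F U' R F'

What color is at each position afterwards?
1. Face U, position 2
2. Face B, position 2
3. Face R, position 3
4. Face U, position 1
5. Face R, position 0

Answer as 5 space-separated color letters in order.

Answer: Y G R Y R

Derivation:
After move 1 (U): U=WWWW F=RRGG R=BBRR B=OOBB L=GGOO
After move 2 (R): R=RBRB U=WRWG F=RYGY D=YBYO B=WOWB
After move 3 (R): R=RRBB U=WYWY F=RBGO D=YWYW B=GORB
After move 4 (F): F=GROB U=WYOG R=WRYB D=BRYW L=GYOW
After move 5 (U'): U=YGWO F=GYOB R=GRYB B=WRRB L=GOOW
After move 6 (R): R=YGBR U=YYWB F=GROW D=BRYW B=ORGB
After move 7 (F'): F=RWGO U=YYYB R=RGBR D=OWYW L=GBOW
Query 1: U[2] = Y
Query 2: B[2] = G
Query 3: R[3] = R
Query 4: U[1] = Y
Query 5: R[0] = R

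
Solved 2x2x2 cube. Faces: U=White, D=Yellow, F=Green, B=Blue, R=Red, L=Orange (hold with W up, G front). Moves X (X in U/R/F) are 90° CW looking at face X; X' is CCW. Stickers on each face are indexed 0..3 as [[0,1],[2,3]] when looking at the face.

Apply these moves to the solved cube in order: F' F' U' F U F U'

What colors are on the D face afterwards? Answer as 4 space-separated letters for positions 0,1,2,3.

Answer: Y O Y Y

Derivation:
After move 1 (F'): F=GGGG U=WWRR R=YRYR D=OOYY L=OWOW
After move 2 (F'): F=GGGG U=WWYY R=OROR D=WWYY L=OROR
After move 3 (U'): U=WYWY F=ORGG R=GGOR B=ORBB L=BBOR
After move 4 (F): F=GOGR U=WYRB R=WGYR D=OGYY L=BWOW
After move 5 (U): U=RWBY F=WGGR R=ORYR B=BWBB L=GOOW
After move 6 (F): F=GWRG U=RWWO R=BRYR D=YOYY L=GOOG
After move 7 (U'): U=WORW F=GORG R=GWYR B=BRBB L=BWOG
Query: D face = YOYY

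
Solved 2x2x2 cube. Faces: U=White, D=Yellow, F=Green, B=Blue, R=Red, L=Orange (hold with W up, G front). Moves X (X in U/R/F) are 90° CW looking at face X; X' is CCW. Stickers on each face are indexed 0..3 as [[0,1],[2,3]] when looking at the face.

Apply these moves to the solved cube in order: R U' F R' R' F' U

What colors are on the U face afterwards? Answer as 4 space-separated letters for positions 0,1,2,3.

Answer: R G Y G

Derivation:
After move 1 (R): R=RRRR U=WGWG F=GYGY D=YBYB B=WBWB
After move 2 (U'): U=GGWW F=OOGY R=GYRR B=RRWB L=WBOO
After move 3 (F): F=GOYO U=GGOB R=WYWR D=RGYB L=WYOB
After move 4 (R'): R=YRWW U=GWOR F=GGYB D=ROYO B=BRGB
After move 5 (R'): R=RWYW U=GGOB F=GWYR D=RGYB B=OROB
After move 6 (F'): F=WRGY U=GGRY R=GWRW D=YBYB L=WBOO
After move 7 (U): U=RGYG F=GWGY R=ORRW B=WBOB L=WROO
Query: U face = RGYG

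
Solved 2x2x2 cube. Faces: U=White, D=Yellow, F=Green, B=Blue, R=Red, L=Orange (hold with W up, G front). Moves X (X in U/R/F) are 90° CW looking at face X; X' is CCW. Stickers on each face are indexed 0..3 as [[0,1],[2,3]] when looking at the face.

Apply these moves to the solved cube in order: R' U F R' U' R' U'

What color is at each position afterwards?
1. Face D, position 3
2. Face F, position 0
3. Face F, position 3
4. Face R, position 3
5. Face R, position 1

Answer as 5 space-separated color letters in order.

After move 1 (R'): R=RRRR U=WBWB F=GWGW D=YGYG B=YBYB
After move 2 (U): U=WWBB F=RRGW R=YBRR B=OOYB L=GWOO
After move 3 (F): F=GRWR U=WWOW R=BBBR D=RYYG L=GYOG
After move 4 (R'): R=BRBB U=WYOO F=GWWW D=RRYR B=GOYB
After move 5 (U'): U=YOWO F=GYWW R=GWBB B=BRYB L=GOOG
After move 6 (R'): R=WBGB U=YYWB F=GOWO D=RYYW B=RRRB
After move 7 (U'): U=YBYW F=GOWO R=GOGB B=WBRB L=RROG
Query 1: D[3] = W
Query 2: F[0] = G
Query 3: F[3] = O
Query 4: R[3] = B
Query 5: R[1] = O

Answer: W G O B O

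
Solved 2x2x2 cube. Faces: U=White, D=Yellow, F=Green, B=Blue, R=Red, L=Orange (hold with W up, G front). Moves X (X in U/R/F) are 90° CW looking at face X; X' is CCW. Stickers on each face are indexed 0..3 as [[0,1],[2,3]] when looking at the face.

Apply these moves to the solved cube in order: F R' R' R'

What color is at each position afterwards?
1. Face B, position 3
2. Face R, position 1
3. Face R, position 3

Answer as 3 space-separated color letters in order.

Answer: B W R

Derivation:
After move 1 (F): F=GGGG U=WWOO R=WRWR D=RRYY L=OYOY
After move 2 (R'): R=RRWW U=WBOB F=GWGO D=RGYG B=YBRB
After move 3 (R'): R=RWRW U=WROY F=GBGB D=RWYO B=GBGB
After move 4 (R'): R=WWRR U=WGOG F=GRGY D=RBYB B=OBWB
Query 1: B[3] = B
Query 2: R[1] = W
Query 3: R[3] = R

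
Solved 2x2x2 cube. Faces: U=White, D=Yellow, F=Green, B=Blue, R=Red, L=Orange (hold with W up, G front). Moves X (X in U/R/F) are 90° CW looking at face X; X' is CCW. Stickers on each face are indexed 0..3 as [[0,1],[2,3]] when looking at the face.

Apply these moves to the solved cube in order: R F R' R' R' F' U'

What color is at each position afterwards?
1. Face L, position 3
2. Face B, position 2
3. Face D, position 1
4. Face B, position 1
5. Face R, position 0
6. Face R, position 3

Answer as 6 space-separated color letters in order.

Answer: O G B W R R

Derivation:
After move 1 (R): R=RRRR U=WGWG F=GYGY D=YBYB B=WBWB
After move 2 (F): F=GGYY U=WGOO R=WRGR D=RRYB L=OYOB
After move 3 (R'): R=RRWG U=WWOW F=GGYO D=RGYY B=BBRB
After move 4 (R'): R=RGRW U=WROB F=GWYW D=RGYO B=YBGB
After move 5 (R'): R=GWRR U=WGOY F=GRYB D=RWYW B=OBGB
After move 6 (F'): F=RBGY U=WGGR R=WWRR D=YBYW L=OYOO
After move 7 (U'): U=GRWG F=OYGY R=RBRR B=WWGB L=OBOO
Query 1: L[3] = O
Query 2: B[2] = G
Query 3: D[1] = B
Query 4: B[1] = W
Query 5: R[0] = R
Query 6: R[3] = R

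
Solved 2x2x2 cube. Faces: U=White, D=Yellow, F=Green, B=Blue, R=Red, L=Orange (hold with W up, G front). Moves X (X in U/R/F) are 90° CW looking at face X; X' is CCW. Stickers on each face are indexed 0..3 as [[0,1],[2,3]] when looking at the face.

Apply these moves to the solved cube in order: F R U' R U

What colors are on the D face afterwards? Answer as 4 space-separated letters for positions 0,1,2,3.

Answer: R W Y W

Derivation:
After move 1 (F): F=GGGG U=WWOO R=WRWR D=RRYY L=OYOY
After move 2 (R): R=WWRR U=WGOG F=GRGY D=RBYB B=OBWB
After move 3 (U'): U=GGWO F=OYGY R=GRRR B=WWWB L=OBOY
After move 4 (R): R=RGRR U=GYWY F=OBGB D=RWYW B=OWGB
After move 5 (U): U=WGYY F=RGGB R=OWRR B=OBGB L=OBOY
Query: D face = RWYW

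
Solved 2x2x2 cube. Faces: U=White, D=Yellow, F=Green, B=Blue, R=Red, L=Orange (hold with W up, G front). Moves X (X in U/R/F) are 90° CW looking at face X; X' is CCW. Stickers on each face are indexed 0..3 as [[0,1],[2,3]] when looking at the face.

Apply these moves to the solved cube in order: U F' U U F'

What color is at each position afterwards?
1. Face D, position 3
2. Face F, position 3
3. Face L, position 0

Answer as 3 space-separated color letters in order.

Answer: Y R Y

Derivation:
After move 1 (U): U=WWWW F=RRGG R=BBRR B=OOBB L=GGOO
After move 2 (F'): F=RGRG U=WWBR R=YBYR D=GOYY L=GWOW
After move 3 (U): U=BWRW F=YBRG R=OOYR B=GWBB L=RGOW
After move 4 (U): U=RBWW F=OORG R=GWYR B=RGBB L=YBOW
After move 5 (F'): F=OGOR U=RBGY R=OWGR D=BWYY L=YWOW
Query 1: D[3] = Y
Query 2: F[3] = R
Query 3: L[0] = Y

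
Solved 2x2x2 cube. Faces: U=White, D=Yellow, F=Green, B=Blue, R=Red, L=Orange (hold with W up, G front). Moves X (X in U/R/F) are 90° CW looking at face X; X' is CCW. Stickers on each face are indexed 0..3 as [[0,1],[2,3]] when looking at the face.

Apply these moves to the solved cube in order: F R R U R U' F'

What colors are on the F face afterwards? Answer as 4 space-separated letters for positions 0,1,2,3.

After move 1 (F): F=GGGG U=WWOO R=WRWR D=RRYY L=OYOY
After move 2 (R): R=WWRR U=WGOG F=GRGY D=RBYB B=OBWB
After move 3 (R): R=RWRW U=WROY F=GBGB D=RWYO B=GBGB
After move 4 (U): U=OWYR F=RWGB R=GBRW B=OYGB L=GBOY
After move 5 (R): R=RGWB U=OWYB F=RWGO D=RGYO B=RYWB
After move 6 (U'): U=WBOY F=GBGO R=RWWB B=RGWB L=RYOY
After move 7 (F'): F=BOGG U=WBRW R=GWRB D=YYYO L=RYOO
Query: F face = BOGG

Answer: B O G G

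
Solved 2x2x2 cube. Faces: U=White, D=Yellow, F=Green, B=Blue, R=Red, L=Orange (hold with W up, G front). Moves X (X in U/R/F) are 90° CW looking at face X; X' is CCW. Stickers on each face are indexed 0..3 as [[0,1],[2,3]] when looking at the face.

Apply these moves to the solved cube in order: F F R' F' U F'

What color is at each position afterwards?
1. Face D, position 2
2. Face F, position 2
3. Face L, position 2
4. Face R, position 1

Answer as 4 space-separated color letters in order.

After move 1 (F): F=GGGG U=WWOO R=WRWR D=RRYY L=OYOY
After move 2 (F): F=GGGG U=WWYY R=OROR D=WWYY L=OROR
After move 3 (R'): R=RROO U=WBYB F=GWGY D=WGYG B=YBWB
After move 4 (F'): F=WYGG U=WBRO R=GRWO D=RRYG L=OBOY
After move 5 (U): U=RWOB F=GRGG R=YBWO B=OBWB L=WYOY
After move 6 (F'): F=RGGG U=RWYW R=RBRO D=YYYG L=WBOO
Query 1: D[2] = Y
Query 2: F[2] = G
Query 3: L[2] = O
Query 4: R[1] = B

Answer: Y G O B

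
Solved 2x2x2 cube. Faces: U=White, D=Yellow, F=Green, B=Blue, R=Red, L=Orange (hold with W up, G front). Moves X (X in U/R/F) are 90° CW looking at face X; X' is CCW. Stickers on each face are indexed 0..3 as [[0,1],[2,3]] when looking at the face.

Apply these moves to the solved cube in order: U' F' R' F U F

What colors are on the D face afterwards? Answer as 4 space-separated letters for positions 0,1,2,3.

After move 1 (U'): U=WWWW F=OOGG R=GGRR B=RRBB L=BBOO
After move 2 (F'): F=OGOG U=WWGR R=YGYR D=BOYY L=BWOW
After move 3 (R'): R=GRYY U=WBGR F=OWOR D=BGYG B=YROB
After move 4 (F): F=OORW U=WBWW R=GRRY D=YGYG L=BBOG
After move 5 (U): U=WWWB F=GRRW R=YRRY B=BBOB L=OOOG
After move 6 (F): F=RGWR U=WWGO R=WRBY D=RYYG L=OYOG
Query: D face = RYYG

Answer: R Y Y G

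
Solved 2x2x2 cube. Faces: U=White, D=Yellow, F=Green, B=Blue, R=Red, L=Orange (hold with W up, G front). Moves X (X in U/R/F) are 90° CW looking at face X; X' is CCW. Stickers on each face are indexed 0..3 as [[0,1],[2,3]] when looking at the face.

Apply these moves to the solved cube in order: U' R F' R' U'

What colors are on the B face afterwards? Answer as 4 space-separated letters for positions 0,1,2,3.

After move 1 (U'): U=WWWW F=OOGG R=GGRR B=RRBB L=BBOO
After move 2 (R): R=RGRG U=WOWG F=OYGY D=YBYR B=WRWB
After move 3 (F'): F=YYOG U=WORR R=BGYG D=BOYR L=BGOW
After move 4 (R'): R=GGBY U=WWRW F=YOOR D=BYYG B=RROB
After move 5 (U'): U=WWWR F=BGOR R=YOBY B=GGOB L=RROW
Query: B face = GGOB

Answer: G G O B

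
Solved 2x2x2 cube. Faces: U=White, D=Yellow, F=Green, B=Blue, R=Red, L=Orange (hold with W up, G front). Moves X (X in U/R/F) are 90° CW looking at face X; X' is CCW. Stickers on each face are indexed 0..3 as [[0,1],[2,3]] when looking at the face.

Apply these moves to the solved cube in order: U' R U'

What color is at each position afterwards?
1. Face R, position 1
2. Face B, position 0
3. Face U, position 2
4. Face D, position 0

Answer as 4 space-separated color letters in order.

Answer: Y R W Y

Derivation:
After move 1 (U'): U=WWWW F=OOGG R=GGRR B=RRBB L=BBOO
After move 2 (R): R=RGRG U=WOWG F=OYGY D=YBYR B=WRWB
After move 3 (U'): U=OGWW F=BBGY R=OYRG B=RGWB L=WROO
Query 1: R[1] = Y
Query 2: B[0] = R
Query 3: U[2] = W
Query 4: D[0] = Y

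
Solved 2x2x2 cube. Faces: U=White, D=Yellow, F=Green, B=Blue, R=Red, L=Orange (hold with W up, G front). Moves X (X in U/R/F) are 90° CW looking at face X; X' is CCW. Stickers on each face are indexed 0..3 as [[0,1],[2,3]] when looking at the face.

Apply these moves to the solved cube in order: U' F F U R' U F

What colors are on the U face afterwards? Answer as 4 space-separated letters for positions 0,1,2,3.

Answer: Y Y G W

Derivation:
After move 1 (U'): U=WWWW F=OOGG R=GGRR B=RRBB L=BBOO
After move 2 (F): F=GOGO U=WWOB R=WGWR D=RGYY L=BYOY
After move 3 (F): F=GGOO U=WWYY R=OGBR D=WWYY L=BROG
After move 4 (U): U=YWYW F=OGOO R=RRBR B=BRBB L=GGOG
After move 5 (R'): R=RRRB U=YBYB F=OWOW D=WGYO B=YRWB
After move 6 (U): U=YYBB F=RROW R=YRRB B=GGWB L=OWOG
After move 7 (F): F=ORWR U=YYGW R=BRBB D=RYYO L=OWOG
Query: U face = YYGW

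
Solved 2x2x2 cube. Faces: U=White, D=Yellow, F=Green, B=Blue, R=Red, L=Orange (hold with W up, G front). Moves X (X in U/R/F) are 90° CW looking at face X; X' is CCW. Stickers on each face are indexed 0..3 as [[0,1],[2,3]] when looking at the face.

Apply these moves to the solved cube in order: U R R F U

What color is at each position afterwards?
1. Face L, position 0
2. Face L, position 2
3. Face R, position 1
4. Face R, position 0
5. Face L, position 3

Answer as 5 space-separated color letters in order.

After move 1 (U): U=WWWW F=RRGG R=BBRR B=OOBB L=GGOO
After move 2 (R): R=RBRB U=WRWG F=RYGY D=YBYO B=WOWB
After move 3 (R): R=RRBB U=WYWY F=RBGO D=YWYW B=GORB
After move 4 (F): F=GROB U=WYOG R=WRYB D=BRYW L=GYOW
After move 5 (U): U=OWGY F=WROB R=GOYB B=GYRB L=GROW
Query 1: L[0] = G
Query 2: L[2] = O
Query 3: R[1] = O
Query 4: R[0] = G
Query 5: L[3] = W

Answer: G O O G W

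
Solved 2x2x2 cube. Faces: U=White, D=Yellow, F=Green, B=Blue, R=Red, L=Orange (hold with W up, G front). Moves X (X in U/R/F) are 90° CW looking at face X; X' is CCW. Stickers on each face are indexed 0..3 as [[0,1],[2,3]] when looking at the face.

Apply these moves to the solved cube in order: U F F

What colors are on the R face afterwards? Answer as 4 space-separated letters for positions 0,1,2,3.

Answer: O B G R

Derivation:
After move 1 (U): U=WWWW F=RRGG R=BBRR B=OOBB L=GGOO
After move 2 (F): F=GRGR U=WWOG R=WBWR D=RBYY L=GYOY
After move 3 (F): F=GGRR U=WWYY R=OBGR D=WWYY L=GROB
Query: R face = OBGR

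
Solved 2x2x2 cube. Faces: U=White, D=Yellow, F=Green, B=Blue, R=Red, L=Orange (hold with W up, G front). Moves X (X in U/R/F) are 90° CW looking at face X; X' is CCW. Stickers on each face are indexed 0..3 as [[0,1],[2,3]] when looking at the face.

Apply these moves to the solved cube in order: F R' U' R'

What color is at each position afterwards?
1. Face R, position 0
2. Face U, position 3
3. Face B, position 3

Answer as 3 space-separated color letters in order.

Answer: W R B

Derivation:
After move 1 (F): F=GGGG U=WWOO R=WRWR D=RRYY L=OYOY
After move 2 (R'): R=RRWW U=WBOB F=GWGO D=RGYG B=YBRB
After move 3 (U'): U=BBWO F=OYGO R=GWWW B=RRRB L=YBOY
After move 4 (R'): R=WWGW U=BRWR F=OBGO D=RYYO B=GRGB
Query 1: R[0] = W
Query 2: U[3] = R
Query 3: B[3] = B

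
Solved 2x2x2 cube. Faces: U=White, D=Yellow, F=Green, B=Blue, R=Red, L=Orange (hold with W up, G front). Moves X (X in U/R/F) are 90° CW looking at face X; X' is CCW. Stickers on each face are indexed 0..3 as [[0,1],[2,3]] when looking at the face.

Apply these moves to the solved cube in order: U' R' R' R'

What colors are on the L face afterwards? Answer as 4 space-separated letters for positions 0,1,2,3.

Answer: B B O O

Derivation:
After move 1 (U'): U=WWWW F=OOGG R=GGRR B=RRBB L=BBOO
After move 2 (R'): R=GRGR U=WBWR F=OWGW D=YOYG B=YRYB
After move 3 (R'): R=RRGG U=WYWY F=OBGR D=YWYW B=GROB
After move 4 (R'): R=RGRG U=WOWG F=OYGY D=YBYR B=WRWB
Query: L face = BBOO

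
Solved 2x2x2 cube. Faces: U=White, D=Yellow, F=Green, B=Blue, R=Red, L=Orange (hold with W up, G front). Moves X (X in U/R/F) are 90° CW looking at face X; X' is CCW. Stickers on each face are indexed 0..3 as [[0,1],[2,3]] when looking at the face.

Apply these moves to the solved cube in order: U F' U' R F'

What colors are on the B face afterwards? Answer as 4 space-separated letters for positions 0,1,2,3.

After move 1 (U): U=WWWW F=RRGG R=BBRR B=OOBB L=GGOO
After move 2 (F'): F=RGRG U=WWBR R=YBYR D=GOYY L=GWOW
After move 3 (U'): U=WRWB F=GWRG R=RGYR B=YBBB L=OOOW
After move 4 (R): R=YRRG U=WWWG F=GORY D=GBYY B=BBRB
After move 5 (F'): F=OYGR U=WWYR R=BRGG D=OWYY L=OGOW
Query: B face = BBRB

Answer: B B R B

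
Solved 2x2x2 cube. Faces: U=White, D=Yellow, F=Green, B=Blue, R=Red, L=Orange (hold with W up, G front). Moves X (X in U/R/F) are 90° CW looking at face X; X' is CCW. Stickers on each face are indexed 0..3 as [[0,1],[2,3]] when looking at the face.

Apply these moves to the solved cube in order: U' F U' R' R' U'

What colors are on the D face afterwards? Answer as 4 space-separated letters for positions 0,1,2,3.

Answer: R B Y O

Derivation:
After move 1 (U'): U=WWWW F=OOGG R=GGRR B=RRBB L=BBOO
After move 2 (F): F=GOGO U=WWOB R=WGWR D=RGYY L=BYOY
After move 3 (U'): U=WBWO F=BYGO R=GOWR B=WGBB L=RROY
After move 4 (R'): R=ORGW U=WBWW F=BBGO D=RYYO B=YGGB
After move 5 (R'): R=RWOG U=WGWY F=BBGW D=RBYO B=OGYB
After move 6 (U'): U=GYWW F=RRGW R=BBOG B=RWYB L=OGOY
Query: D face = RBYO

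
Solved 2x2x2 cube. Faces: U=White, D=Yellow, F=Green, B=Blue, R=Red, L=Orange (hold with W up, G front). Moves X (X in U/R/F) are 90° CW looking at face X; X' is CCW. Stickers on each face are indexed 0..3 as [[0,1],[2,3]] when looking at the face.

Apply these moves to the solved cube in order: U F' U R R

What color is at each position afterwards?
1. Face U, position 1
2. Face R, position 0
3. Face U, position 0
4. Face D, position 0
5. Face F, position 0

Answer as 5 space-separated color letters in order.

Answer: O R B G Y

Derivation:
After move 1 (U): U=WWWW F=RRGG R=BBRR B=OOBB L=GGOO
After move 2 (F'): F=RGRG U=WWBR R=YBYR D=GOYY L=GWOW
After move 3 (U): U=BWRW F=YBRG R=OOYR B=GWBB L=RGOW
After move 4 (R): R=YORO U=BBRG F=YORY D=GBYG B=WWWB
After move 5 (R): R=RYOO U=BORY F=YBRG D=GWYW B=GWBB
Query 1: U[1] = O
Query 2: R[0] = R
Query 3: U[0] = B
Query 4: D[0] = G
Query 5: F[0] = Y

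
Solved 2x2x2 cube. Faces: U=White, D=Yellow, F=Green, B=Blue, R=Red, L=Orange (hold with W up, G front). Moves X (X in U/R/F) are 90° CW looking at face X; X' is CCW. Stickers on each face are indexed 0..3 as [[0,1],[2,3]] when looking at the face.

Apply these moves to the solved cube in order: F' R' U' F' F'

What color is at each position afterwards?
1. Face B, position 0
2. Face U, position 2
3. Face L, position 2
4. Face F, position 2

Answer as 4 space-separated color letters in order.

Answer: R G O W

Derivation:
After move 1 (F'): F=GGGG U=WWRR R=YRYR D=OOYY L=OWOW
After move 2 (R'): R=RRYY U=WBRB F=GWGR D=OGYG B=YBOB
After move 3 (U'): U=BBWR F=OWGR R=GWYY B=RROB L=YBOW
After move 4 (F'): F=WROG U=BBGY R=GWOY D=BWYG L=YROW
After move 5 (F'): F=RGWO U=BBGO R=WWBY D=RWYG L=YYOG
Query 1: B[0] = R
Query 2: U[2] = G
Query 3: L[2] = O
Query 4: F[2] = W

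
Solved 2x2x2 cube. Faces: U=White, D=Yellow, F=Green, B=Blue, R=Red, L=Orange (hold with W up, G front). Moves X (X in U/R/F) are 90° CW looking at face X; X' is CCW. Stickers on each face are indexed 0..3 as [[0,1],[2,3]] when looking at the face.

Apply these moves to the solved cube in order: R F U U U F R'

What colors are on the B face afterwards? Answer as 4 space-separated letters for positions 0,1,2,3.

Answer: B R G B

Derivation:
After move 1 (R): R=RRRR U=WGWG F=GYGY D=YBYB B=WBWB
After move 2 (F): F=GGYY U=WGOO R=WRGR D=RRYB L=OYOB
After move 3 (U): U=OWOG F=WRYY R=WBGR B=OYWB L=GGOB
After move 4 (U): U=OOGW F=WBYY R=OYGR B=GGWB L=WROB
After move 5 (U): U=GOWO F=OYYY R=GGGR B=WRWB L=WBOB
After move 6 (F): F=YOYY U=GOBB R=WGOR D=GGYB L=WROR
After move 7 (R'): R=GRWO U=GWBW F=YOYB D=GOYY B=BRGB
Query: B face = BRGB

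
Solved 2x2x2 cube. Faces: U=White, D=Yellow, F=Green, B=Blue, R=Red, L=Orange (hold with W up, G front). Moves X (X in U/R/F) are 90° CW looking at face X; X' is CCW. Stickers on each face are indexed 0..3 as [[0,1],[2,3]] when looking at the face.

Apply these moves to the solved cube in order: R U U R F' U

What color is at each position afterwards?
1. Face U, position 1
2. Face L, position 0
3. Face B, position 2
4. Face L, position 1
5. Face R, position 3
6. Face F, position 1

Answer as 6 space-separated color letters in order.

Answer: G B W B O O

Derivation:
After move 1 (R): R=RRRR U=WGWG F=GYGY D=YBYB B=WBWB
After move 2 (U): U=WWGG F=RRGY R=WBRR B=OOWB L=GYOO
After move 3 (U): U=GWGW F=WBGY R=OORR B=GYWB L=RROO
After move 4 (R): R=RORO U=GBGY F=WBGB D=YWYG B=WYWB
After move 5 (F'): F=BBWG U=GBRR R=WOYO D=ROYG L=RYOG
After move 6 (U): U=RGRB F=WOWG R=WYYO B=RYWB L=BBOG
Query 1: U[1] = G
Query 2: L[0] = B
Query 3: B[2] = W
Query 4: L[1] = B
Query 5: R[3] = O
Query 6: F[1] = O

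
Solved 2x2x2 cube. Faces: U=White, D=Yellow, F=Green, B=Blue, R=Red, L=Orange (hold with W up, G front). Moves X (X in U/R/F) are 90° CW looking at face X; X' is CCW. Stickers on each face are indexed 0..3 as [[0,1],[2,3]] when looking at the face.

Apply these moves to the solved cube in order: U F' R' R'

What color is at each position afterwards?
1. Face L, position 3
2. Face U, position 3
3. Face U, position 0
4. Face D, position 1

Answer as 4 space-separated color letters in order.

Answer: W Y W W

Derivation:
After move 1 (U): U=WWWW F=RRGG R=BBRR B=OOBB L=GGOO
After move 2 (F'): F=RGRG U=WWBR R=YBYR D=GOYY L=GWOW
After move 3 (R'): R=BRYY U=WBBO F=RWRR D=GGYG B=YOOB
After move 4 (R'): R=RYBY U=WOBY F=RBRO D=GWYR B=GOGB
Query 1: L[3] = W
Query 2: U[3] = Y
Query 3: U[0] = W
Query 4: D[1] = W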